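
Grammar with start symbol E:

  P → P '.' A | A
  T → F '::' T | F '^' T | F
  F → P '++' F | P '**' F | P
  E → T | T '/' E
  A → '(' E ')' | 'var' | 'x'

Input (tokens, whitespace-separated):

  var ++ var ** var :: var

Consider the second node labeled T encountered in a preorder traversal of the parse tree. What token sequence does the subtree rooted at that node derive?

var

[E [T [F [P [A var]] ++ [F [P [A var]] ** [F [P [A var]]]]] :: [T [F [P [A var]]]]]]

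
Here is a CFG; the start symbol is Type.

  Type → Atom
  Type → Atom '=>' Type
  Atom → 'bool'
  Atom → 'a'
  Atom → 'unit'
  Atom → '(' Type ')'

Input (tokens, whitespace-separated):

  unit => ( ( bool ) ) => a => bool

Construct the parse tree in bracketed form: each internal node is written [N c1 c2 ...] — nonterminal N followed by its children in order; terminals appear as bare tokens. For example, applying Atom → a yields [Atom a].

Type
Atom => Type
unit => Type
unit => Atom => Type
unit => ( Type ) => Type
unit => ( Atom ) => Type
unit => ( ( Type ) ) => Type
unit => ( ( Atom ) ) => Type
unit => ( ( bool ) ) => Type
unit => ( ( bool ) ) => Atom => Type
unit => ( ( bool ) ) => a => Type
unit => ( ( bool ) ) => a => Atom
unit => ( ( bool ) ) => a => bool

[Type [Atom unit] => [Type [Atom ( [Type [Atom ( [Type [Atom bool]] )]] )] => [Type [Atom a] => [Type [Atom bool]]]]]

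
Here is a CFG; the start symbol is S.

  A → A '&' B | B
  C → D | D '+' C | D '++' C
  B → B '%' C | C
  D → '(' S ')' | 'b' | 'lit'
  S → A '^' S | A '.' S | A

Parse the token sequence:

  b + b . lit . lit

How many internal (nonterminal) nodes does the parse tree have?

[S [A [B [C [D b] + [C [D b]]]]] . [S [A [B [C [D lit]]]] . [S [A [B [C [D lit]]]]]]]

17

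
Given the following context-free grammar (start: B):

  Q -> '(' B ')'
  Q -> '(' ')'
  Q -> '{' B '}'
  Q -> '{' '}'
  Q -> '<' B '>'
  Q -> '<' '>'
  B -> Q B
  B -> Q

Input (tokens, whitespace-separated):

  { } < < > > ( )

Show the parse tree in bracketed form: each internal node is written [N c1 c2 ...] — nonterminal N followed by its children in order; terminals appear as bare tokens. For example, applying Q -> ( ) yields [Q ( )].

B
Q B
{ } B
{ } Q B
{ } < B > B
{ } < Q > B
{ } < < > > B
{ } < < > > Q
{ } < < > > ( )

[B [Q { }] [B [Q < [B [Q < >]] >] [B [Q ( )]]]]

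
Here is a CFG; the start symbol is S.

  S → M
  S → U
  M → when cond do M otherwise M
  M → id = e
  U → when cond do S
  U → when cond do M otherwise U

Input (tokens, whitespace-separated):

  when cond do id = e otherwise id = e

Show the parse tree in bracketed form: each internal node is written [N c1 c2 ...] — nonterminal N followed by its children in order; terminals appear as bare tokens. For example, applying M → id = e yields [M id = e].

[S [M when cond do [M id = e] otherwise [M id = e]]]

S
M
when cond do M otherwise M
when cond do id = e otherwise M
when cond do id = e otherwise id = e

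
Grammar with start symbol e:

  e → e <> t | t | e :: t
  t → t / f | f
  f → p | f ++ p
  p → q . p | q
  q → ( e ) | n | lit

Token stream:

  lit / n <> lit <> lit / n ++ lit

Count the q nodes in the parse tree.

6

[e [e [e [t [t [f [p [q lit]]]] / [f [p [q n]]]]] <> [t [f [p [q lit]]]]] <> [t [t [f [p [q lit]]]] / [f [f [p [q n]]] ++ [p [q lit]]]]]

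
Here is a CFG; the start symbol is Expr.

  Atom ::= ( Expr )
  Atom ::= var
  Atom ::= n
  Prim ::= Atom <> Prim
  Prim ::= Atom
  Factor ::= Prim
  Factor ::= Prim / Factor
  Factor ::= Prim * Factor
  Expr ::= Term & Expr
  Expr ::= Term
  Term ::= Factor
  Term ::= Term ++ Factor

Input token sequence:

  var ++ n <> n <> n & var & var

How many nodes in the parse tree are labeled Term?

[Expr [Term [Term [Factor [Prim [Atom var]]]] ++ [Factor [Prim [Atom n] <> [Prim [Atom n] <> [Prim [Atom n]]]]]] & [Expr [Term [Factor [Prim [Atom var]]]] & [Expr [Term [Factor [Prim [Atom var]]]]]]]

4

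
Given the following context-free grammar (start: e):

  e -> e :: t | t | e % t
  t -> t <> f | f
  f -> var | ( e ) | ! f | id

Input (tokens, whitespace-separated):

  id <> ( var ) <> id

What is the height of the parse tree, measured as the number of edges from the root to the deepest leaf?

7

[e [t [t [t [f id]] <> [f ( [e [t [f var]]] )]] <> [f id]]]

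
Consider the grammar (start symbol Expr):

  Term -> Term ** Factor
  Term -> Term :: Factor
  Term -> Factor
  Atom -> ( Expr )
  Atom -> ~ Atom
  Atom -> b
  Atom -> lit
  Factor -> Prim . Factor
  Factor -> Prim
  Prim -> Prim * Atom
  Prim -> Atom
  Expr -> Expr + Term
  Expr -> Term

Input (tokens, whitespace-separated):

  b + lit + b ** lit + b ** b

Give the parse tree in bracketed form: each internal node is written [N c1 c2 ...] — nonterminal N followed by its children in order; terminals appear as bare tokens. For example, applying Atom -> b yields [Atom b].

[Expr [Expr [Expr [Expr [Term [Factor [Prim [Atom b]]]]] + [Term [Factor [Prim [Atom lit]]]]] + [Term [Term [Factor [Prim [Atom b]]]] ** [Factor [Prim [Atom lit]]]]] + [Term [Term [Factor [Prim [Atom b]]]] ** [Factor [Prim [Atom b]]]]]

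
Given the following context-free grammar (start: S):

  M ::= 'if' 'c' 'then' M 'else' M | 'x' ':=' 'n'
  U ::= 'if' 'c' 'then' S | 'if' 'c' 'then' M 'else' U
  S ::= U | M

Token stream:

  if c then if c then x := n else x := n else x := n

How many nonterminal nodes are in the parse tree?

6

[S [M if c then [M if c then [M x := n] else [M x := n]] else [M x := n]]]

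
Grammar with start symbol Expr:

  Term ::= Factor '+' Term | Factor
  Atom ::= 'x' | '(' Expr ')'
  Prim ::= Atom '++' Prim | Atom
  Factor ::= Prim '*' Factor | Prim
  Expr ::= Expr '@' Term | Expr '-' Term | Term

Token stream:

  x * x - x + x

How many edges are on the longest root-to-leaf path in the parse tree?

[Expr [Expr [Term [Factor [Prim [Atom x]] * [Factor [Prim [Atom x]]]]]] - [Term [Factor [Prim [Atom x]]] + [Term [Factor [Prim [Atom x]]]]]]

7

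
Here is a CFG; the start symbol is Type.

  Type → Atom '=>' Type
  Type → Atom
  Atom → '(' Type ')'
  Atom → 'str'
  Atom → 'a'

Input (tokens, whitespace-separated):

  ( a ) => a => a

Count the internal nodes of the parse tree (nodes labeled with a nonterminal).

8

[Type [Atom ( [Type [Atom a]] )] => [Type [Atom a] => [Type [Atom a]]]]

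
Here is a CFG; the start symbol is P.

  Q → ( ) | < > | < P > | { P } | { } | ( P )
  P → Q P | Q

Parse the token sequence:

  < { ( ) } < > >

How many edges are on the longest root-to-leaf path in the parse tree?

6

[P [Q < [P [Q { [P [Q ( )]] }] [P [Q < >]]] >]]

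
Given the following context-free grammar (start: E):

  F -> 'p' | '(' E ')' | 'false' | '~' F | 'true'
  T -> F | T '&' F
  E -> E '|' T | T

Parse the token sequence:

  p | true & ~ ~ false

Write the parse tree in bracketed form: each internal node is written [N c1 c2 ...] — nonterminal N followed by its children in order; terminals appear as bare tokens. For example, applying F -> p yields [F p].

E
E | T
T | T
F | T
p | T
p | T & F
p | F & F
p | true & F
p | true & ~ F
p | true & ~ ~ F
p | true & ~ ~ false

[E [E [T [F p]]] | [T [T [F true]] & [F ~ [F ~ [F false]]]]]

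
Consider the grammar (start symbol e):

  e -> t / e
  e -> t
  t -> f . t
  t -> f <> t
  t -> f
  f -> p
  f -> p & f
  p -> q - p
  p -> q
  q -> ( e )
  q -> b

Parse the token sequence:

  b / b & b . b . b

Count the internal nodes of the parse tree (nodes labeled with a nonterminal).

[e [t [f [p [q b]]]] / [e [t [f [p [q b]] & [f [p [q b]]]] . [t [f [p [q b]]] . [t [f [p [q b]]]]]]]]

21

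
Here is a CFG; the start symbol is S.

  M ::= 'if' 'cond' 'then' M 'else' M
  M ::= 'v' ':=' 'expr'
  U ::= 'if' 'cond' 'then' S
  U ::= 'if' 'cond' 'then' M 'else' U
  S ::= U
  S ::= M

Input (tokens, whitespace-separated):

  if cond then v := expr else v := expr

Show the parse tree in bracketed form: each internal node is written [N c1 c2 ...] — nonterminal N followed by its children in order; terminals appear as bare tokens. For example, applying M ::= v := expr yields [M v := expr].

[S [M if cond then [M v := expr] else [M v := expr]]]

S
M
if cond then M else M
if cond then v := expr else M
if cond then v := expr else v := expr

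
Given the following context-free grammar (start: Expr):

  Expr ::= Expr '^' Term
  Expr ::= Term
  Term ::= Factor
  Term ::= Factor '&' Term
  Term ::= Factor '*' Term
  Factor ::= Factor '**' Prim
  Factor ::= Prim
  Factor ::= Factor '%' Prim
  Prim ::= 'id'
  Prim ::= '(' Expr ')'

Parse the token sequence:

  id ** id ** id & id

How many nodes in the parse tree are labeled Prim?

[Expr [Term [Factor [Factor [Factor [Prim id]] ** [Prim id]] ** [Prim id]] & [Term [Factor [Prim id]]]]]

4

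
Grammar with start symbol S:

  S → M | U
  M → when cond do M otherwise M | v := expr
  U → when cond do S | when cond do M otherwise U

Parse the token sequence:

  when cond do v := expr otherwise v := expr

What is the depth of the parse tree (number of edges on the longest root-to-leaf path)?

[S [M when cond do [M v := expr] otherwise [M v := expr]]]

3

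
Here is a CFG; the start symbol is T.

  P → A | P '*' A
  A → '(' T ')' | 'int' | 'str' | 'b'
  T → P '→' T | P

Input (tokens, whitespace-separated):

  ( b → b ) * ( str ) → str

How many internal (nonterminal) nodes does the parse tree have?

[T [P [P [A ( [T [P [A b]] → [T [P [A b]]]] )]] * [A ( [T [P [A str]]] )]] → [T [P [A str]]]]

17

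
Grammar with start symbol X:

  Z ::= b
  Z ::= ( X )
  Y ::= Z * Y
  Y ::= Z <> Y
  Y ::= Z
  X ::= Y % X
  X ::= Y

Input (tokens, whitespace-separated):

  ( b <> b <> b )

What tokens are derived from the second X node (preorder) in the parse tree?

[X [Y [Z ( [X [Y [Z b] <> [Y [Z b] <> [Y [Z b]]]]] )]]]

b <> b <> b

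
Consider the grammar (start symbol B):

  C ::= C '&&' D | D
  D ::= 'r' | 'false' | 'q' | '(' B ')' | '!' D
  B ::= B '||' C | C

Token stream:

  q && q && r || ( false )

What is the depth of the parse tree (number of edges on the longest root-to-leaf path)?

[B [B [C [C [C [D q]] && [D q]] && [D r]]] || [C [D ( [B [C [D false]]] )]]]

6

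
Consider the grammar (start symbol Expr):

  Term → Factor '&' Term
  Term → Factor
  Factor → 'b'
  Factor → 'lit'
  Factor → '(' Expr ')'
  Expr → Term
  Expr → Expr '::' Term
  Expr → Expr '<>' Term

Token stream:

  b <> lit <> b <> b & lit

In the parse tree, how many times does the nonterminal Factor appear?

[Expr [Expr [Expr [Expr [Term [Factor b]]] <> [Term [Factor lit]]] <> [Term [Factor b]]] <> [Term [Factor b] & [Term [Factor lit]]]]

5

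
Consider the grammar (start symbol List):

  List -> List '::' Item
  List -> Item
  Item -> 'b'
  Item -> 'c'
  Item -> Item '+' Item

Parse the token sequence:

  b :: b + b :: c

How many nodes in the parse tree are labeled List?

3

[List [List [List [Item b]] :: [Item [Item b] + [Item b]]] :: [Item c]]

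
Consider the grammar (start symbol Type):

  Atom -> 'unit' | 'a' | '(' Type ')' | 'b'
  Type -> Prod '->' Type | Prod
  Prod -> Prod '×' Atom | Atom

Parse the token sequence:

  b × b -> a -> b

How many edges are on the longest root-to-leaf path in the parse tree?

[Type [Prod [Prod [Atom b]] × [Atom b]] -> [Type [Prod [Atom a]] -> [Type [Prod [Atom b]]]]]

5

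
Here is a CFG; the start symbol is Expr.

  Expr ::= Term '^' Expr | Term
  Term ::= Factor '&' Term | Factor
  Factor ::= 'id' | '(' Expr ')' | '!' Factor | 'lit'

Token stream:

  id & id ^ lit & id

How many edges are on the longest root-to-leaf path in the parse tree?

[Expr [Term [Factor id] & [Term [Factor id]]] ^ [Expr [Term [Factor lit] & [Term [Factor id]]]]]

5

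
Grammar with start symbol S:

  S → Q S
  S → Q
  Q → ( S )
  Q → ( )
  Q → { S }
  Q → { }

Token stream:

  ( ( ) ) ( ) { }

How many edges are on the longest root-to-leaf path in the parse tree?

4

[S [Q ( [S [Q ( )]] )] [S [Q ( )] [S [Q { }]]]]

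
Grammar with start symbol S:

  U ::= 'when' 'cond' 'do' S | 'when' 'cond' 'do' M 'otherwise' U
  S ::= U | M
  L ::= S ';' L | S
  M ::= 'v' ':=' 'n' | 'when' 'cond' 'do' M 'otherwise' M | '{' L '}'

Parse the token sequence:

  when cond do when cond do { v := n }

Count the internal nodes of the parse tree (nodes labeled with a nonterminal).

[S [U when cond do [S [U when cond do [S [M { [L [S [M v := n]]] }]]]]]]

9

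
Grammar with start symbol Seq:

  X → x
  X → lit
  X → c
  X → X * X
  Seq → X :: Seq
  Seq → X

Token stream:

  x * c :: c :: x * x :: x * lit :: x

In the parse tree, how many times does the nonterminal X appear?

[Seq [X [X x] * [X c]] :: [Seq [X c] :: [Seq [X [X x] * [X x]] :: [Seq [X [X x] * [X lit]] :: [Seq [X x]]]]]]

11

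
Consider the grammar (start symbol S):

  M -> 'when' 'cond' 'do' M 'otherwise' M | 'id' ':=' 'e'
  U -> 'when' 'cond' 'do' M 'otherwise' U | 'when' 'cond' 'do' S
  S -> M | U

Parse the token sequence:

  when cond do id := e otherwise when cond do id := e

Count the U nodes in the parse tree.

2

[S [U when cond do [M id := e] otherwise [U when cond do [S [M id := e]]]]]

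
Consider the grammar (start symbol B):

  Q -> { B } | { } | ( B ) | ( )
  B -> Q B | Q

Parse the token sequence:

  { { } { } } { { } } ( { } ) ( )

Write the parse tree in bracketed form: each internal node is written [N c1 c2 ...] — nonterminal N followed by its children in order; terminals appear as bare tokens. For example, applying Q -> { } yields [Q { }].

B
Q B
{ B } B
{ Q B } B
{ { } B } B
{ { } Q } B
{ { } { } } B
{ { } { } } Q B
{ { } { } } { B } B
{ { } { } } { Q } B
{ { } { } } { { } } B
{ { } { } } { { } } Q B
{ { } { } } { { } } ( B ) B
{ { } { } } { { } } ( Q ) B
{ { } { } } { { } } ( { } ) B
{ { } { } } { { } } ( { } ) Q
{ { } { } } { { } } ( { } ) ( )

[B [Q { [B [Q { }] [B [Q { }]]] }] [B [Q { [B [Q { }]] }] [B [Q ( [B [Q { }]] )] [B [Q ( )]]]]]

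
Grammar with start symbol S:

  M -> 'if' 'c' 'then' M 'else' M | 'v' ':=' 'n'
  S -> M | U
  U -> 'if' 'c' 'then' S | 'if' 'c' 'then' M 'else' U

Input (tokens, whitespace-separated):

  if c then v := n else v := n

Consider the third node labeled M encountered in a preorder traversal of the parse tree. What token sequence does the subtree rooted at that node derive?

[S [M if c then [M v := n] else [M v := n]]]

v := n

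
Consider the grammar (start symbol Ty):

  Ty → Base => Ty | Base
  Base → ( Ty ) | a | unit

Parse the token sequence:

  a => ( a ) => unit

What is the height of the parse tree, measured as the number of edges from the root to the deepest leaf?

5

[Ty [Base a] => [Ty [Base ( [Ty [Base a]] )] => [Ty [Base unit]]]]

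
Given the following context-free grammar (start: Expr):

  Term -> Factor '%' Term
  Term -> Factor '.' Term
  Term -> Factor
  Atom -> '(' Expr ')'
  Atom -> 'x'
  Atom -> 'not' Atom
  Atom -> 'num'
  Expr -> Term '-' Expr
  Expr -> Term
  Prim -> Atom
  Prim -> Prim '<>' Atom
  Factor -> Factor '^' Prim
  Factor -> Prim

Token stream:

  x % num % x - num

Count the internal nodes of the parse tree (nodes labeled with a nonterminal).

[Expr [Term [Factor [Prim [Atom x]]] % [Term [Factor [Prim [Atom num]]] % [Term [Factor [Prim [Atom x]]]]]] - [Expr [Term [Factor [Prim [Atom num]]]]]]

18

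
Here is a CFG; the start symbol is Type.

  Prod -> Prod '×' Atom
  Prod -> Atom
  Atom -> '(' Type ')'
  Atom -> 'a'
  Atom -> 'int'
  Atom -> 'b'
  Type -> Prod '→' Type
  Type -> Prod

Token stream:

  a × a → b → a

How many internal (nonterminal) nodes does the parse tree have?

11

[Type [Prod [Prod [Atom a]] × [Atom a]] → [Type [Prod [Atom b]] → [Type [Prod [Atom a]]]]]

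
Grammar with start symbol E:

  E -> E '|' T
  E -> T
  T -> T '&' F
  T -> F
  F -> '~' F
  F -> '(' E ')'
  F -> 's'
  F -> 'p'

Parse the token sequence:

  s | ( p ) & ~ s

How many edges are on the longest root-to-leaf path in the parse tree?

[E [E [T [F s]]] | [T [T [F ( [E [T [F p]]] )]] & [F ~ [F s]]]]

7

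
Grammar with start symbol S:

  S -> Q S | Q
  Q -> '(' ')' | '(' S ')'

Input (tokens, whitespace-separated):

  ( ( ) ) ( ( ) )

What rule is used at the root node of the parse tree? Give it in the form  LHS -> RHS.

S -> Q S

[S [Q ( [S [Q ( )]] )] [S [Q ( [S [Q ( )]] )]]]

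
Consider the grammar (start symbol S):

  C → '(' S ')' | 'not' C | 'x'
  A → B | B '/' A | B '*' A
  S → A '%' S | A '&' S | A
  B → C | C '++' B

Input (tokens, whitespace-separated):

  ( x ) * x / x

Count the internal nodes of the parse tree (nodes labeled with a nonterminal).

14

[S [A [B [C ( [S [A [B [C x]]]] )]] * [A [B [C x]] / [A [B [C x]]]]]]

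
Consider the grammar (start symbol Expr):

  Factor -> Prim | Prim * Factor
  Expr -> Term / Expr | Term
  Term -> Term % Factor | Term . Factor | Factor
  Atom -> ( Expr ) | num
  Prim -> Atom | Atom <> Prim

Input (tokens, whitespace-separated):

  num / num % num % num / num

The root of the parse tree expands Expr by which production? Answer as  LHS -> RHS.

[Expr [Term [Factor [Prim [Atom num]]]] / [Expr [Term [Term [Term [Factor [Prim [Atom num]]]] % [Factor [Prim [Atom num]]]] % [Factor [Prim [Atom num]]]] / [Expr [Term [Factor [Prim [Atom num]]]]]]]

Expr -> Term / Expr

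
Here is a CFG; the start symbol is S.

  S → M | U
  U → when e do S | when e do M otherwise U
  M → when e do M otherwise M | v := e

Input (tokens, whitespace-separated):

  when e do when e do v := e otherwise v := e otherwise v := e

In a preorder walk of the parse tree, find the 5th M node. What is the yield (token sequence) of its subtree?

[S [M when e do [M when e do [M v := e] otherwise [M v := e]] otherwise [M v := e]]]

v := e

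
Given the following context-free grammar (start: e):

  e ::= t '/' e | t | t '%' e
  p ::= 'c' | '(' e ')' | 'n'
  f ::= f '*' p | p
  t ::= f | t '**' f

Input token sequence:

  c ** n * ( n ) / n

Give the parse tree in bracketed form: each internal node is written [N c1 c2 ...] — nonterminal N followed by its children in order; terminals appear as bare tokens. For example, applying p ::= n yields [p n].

[e [t [t [f [p c]]] ** [f [f [p n]] * [p ( [e [t [f [p n]]]] )]]] / [e [t [f [p n]]]]]

e
t / e
t ** f / e
f ** f / e
p ** f / e
c ** f / e
c ** f * p / e
c ** p * p / e
c ** n * p / e
c ** n * ( e ) / e
c ** n * ( t ) / e
c ** n * ( f ) / e
c ** n * ( p ) / e
c ** n * ( n ) / e
c ** n * ( n ) / t
c ** n * ( n ) / f
c ** n * ( n ) / p
c ** n * ( n ) / n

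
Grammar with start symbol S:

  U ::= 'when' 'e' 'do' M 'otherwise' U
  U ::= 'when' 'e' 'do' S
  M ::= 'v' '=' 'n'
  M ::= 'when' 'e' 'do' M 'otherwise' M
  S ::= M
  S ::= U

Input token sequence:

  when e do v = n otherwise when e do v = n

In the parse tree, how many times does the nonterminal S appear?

[S [U when e do [M v = n] otherwise [U when e do [S [M v = n]]]]]

2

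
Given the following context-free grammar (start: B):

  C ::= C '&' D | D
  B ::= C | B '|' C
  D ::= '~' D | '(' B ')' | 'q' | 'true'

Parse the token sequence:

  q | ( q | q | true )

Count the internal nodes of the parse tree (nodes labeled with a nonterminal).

15

[B [B [C [D q]]] | [C [D ( [B [B [B [C [D q]]] | [C [D q]]] | [C [D true]]] )]]]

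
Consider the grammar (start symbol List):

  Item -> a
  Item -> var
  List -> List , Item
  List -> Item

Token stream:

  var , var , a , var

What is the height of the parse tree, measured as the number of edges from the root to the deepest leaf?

5

[List [List [List [List [Item var]] , [Item var]] , [Item a]] , [Item var]]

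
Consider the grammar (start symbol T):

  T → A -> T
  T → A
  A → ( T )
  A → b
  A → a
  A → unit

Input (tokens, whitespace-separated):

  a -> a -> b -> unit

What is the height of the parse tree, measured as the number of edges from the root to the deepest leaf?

[T [A a] -> [T [A a] -> [T [A b] -> [T [A unit]]]]]

5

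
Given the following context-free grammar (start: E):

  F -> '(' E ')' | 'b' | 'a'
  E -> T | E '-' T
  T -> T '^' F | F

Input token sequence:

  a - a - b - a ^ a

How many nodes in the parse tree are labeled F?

[E [E [E [E [T [F a]]] - [T [F a]]] - [T [F b]]] - [T [T [F a]] ^ [F a]]]

5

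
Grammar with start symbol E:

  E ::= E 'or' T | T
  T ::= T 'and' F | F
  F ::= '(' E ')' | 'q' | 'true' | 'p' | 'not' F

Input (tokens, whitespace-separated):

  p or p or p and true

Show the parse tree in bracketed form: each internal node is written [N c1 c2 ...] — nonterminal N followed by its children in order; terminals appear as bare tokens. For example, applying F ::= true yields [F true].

E
E or T
E or T or T
T or T or T
F or T or T
p or T or T
p or F or T
p or p or T
p or p or T and F
p or p or F and F
p or p or p and F
p or p or p and true

[E [E [E [T [F p]]] or [T [F p]]] or [T [T [F p]] and [F true]]]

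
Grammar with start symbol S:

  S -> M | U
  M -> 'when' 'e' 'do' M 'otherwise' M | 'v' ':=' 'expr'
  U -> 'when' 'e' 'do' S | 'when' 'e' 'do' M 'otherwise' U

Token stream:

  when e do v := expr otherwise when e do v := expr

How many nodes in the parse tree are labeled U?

2

[S [U when e do [M v := expr] otherwise [U when e do [S [M v := expr]]]]]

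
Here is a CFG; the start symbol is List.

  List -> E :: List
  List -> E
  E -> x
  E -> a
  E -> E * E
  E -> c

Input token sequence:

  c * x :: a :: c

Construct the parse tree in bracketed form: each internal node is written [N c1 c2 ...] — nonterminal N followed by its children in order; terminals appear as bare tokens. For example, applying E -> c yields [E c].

[List [E [E c] * [E x]] :: [List [E a] :: [List [E c]]]]

List
E :: List
E * E :: List
c * E :: List
c * x :: List
c * x :: E :: List
c * x :: a :: List
c * x :: a :: E
c * x :: a :: c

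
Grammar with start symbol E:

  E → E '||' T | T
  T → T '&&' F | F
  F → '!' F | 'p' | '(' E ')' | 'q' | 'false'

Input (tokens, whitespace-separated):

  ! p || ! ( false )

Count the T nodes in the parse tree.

[E [E [T [F ! [F p]]]] || [T [F ! [F ( [E [T [F false]]] )]]]]

3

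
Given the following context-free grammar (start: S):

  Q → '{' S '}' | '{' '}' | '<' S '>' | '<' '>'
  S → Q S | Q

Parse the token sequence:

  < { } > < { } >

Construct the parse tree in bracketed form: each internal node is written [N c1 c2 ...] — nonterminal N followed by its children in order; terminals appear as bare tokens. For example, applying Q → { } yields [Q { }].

[S [Q < [S [Q { }]] >] [S [Q < [S [Q { }]] >]]]

S
Q S
< S > S
< Q > S
< { } > S
< { } > Q
< { } > < S >
< { } > < Q >
< { } > < { } >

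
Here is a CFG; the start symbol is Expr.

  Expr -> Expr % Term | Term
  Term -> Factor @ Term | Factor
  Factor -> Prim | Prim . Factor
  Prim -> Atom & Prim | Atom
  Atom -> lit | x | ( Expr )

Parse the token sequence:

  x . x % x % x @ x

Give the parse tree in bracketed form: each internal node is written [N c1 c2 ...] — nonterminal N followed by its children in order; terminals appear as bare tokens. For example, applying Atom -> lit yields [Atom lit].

[Expr [Expr [Expr [Term [Factor [Prim [Atom x]] . [Factor [Prim [Atom x]]]]]] % [Term [Factor [Prim [Atom x]]]]] % [Term [Factor [Prim [Atom x]]] @ [Term [Factor [Prim [Atom x]]]]]]

Expr
Expr % Term
Expr % Term % Term
Term % Term % Term
Factor % Term % Term
Prim . Factor % Term % Term
Atom . Factor % Term % Term
x . Factor % Term % Term
x . Prim % Term % Term
x . Atom % Term % Term
x . x % Term % Term
x . x % Factor % Term
x . x % Prim % Term
x . x % Atom % Term
x . x % x % Term
x . x % x % Factor @ Term
x . x % x % Prim @ Term
x . x % x % Atom @ Term
x . x % x % x @ Term
x . x % x % x @ Factor
x . x % x % x @ Prim
x . x % x % x @ Atom
x . x % x % x @ x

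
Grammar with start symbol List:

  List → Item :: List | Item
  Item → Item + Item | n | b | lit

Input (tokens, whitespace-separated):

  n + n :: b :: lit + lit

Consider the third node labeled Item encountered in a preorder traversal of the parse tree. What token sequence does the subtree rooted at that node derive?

[List [Item [Item n] + [Item n]] :: [List [Item b] :: [List [Item [Item lit] + [Item lit]]]]]

n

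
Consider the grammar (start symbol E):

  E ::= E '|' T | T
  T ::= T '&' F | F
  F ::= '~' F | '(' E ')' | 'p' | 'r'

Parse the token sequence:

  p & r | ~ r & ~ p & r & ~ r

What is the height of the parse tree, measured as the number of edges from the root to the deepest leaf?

7

[E [E [T [T [F p]] & [F r]]] | [T [T [T [T [F ~ [F r]]] & [F ~ [F p]]] & [F r]] & [F ~ [F r]]]]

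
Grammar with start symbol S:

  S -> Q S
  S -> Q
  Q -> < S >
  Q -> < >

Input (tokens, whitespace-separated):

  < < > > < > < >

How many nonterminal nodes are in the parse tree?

8

[S [Q < [S [Q < >]] >] [S [Q < >] [S [Q < >]]]]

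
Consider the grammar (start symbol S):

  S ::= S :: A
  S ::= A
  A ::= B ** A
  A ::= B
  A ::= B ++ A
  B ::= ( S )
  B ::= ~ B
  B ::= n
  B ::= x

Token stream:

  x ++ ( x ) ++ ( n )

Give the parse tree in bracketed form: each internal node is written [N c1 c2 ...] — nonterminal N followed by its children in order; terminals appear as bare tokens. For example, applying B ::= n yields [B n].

S
A
B ++ A
x ++ A
x ++ B ++ A
x ++ ( S ) ++ A
x ++ ( A ) ++ A
x ++ ( B ) ++ A
x ++ ( x ) ++ A
x ++ ( x ) ++ B
x ++ ( x ) ++ ( S )
x ++ ( x ) ++ ( A )
x ++ ( x ) ++ ( B )
x ++ ( x ) ++ ( n )

[S [A [B x] ++ [A [B ( [S [A [B x]]] )] ++ [A [B ( [S [A [B n]]] )]]]]]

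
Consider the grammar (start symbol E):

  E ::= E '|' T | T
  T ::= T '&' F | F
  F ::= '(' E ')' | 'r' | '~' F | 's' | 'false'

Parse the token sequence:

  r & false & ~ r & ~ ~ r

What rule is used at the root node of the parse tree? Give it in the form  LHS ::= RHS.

[E [T [T [T [T [F r]] & [F false]] & [F ~ [F r]]] & [F ~ [F ~ [F r]]]]]

E ::= T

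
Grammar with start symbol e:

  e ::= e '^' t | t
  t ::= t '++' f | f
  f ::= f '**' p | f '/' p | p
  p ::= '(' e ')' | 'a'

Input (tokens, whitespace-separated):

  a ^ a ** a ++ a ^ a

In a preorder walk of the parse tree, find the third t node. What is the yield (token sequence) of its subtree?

[e [e [e [t [f [p a]]]] ^ [t [t [f [f [p a]] ** [p a]]] ++ [f [p a]]]] ^ [t [f [p a]]]]

a ** a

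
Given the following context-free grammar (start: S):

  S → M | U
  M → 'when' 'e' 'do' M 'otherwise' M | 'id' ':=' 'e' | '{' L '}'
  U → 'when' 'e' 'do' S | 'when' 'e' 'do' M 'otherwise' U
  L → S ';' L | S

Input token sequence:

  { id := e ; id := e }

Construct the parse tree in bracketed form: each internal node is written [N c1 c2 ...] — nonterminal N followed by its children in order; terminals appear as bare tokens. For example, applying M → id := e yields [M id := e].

S
M
{ L }
{ S ; L }
{ M ; L }
{ id := e ; L }
{ id := e ; S }
{ id := e ; M }
{ id := e ; id := e }

[S [M { [L [S [M id := e]] ; [L [S [M id := e]]]] }]]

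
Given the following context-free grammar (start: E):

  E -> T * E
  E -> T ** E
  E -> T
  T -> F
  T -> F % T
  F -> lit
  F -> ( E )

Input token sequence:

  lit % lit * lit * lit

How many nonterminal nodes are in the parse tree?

11

[E [T [F lit] % [T [F lit]]] * [E [T [F lit]] * [E [T [F lit]]]]]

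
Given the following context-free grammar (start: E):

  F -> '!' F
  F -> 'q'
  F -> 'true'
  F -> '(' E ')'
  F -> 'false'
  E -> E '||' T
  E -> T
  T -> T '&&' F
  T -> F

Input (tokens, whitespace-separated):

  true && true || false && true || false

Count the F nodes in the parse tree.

[E [E [E [T [T [F true]] && [F true]]] || [T [T [F false]] && [F true]]] || [T [F false]]]

5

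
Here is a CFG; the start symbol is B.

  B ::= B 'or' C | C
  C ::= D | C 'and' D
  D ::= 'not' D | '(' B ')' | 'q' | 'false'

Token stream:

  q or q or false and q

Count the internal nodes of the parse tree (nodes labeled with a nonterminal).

11

[B [B [B [C [D q]]] or [C [D q]]] or [C [C [D false]] and [D q]]]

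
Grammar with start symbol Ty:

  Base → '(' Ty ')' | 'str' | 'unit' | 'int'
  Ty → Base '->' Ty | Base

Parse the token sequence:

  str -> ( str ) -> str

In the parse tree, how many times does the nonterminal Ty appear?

[Ty [Base str] -> [Ty [Base ( [Ty [Base str]] )] -> [Ty [Base str]]]]

4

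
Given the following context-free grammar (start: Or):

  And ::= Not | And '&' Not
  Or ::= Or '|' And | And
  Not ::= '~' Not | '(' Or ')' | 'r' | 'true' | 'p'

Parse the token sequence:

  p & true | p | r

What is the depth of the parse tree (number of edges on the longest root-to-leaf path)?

[Or [Or [Or [And [And [Not p]] & [Not true]]] | [And [Not p]]] | [And [Not r]]]

6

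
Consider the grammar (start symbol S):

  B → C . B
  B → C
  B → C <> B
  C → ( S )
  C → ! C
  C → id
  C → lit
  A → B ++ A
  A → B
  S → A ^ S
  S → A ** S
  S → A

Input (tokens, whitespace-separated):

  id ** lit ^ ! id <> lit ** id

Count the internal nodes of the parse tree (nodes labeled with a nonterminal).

[S [A [B [C id]]] ** [S [A [B [C lit]]] ^ [S [A [B [C ! [C id]] <> [B [C lit]]]] ** [S [A [B [C id]]]]]]]

19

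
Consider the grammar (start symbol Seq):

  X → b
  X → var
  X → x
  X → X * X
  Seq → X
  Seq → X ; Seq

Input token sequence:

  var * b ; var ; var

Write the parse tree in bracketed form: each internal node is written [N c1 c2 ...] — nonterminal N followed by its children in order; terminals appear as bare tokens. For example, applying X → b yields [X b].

Seq
X ; Seq
X * X ; Seq
var * X ; Seq
var * b ; Seq
var * b ; X ; Seq
var * b ; var ; Seq
var * b ; var ; X
var * b ; var ; var

[Seq [X [X var] * [X b]] ; [Seq [X var] ; [Seq [X var]]]]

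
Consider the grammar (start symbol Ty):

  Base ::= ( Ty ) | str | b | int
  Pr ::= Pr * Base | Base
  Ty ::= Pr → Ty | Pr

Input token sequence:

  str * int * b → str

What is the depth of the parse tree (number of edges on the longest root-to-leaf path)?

5

[Ty [Pr [Pr [Pr [Base str]] * [Base int]] * [Base b]] → [Ty [Pr [Base str]]]]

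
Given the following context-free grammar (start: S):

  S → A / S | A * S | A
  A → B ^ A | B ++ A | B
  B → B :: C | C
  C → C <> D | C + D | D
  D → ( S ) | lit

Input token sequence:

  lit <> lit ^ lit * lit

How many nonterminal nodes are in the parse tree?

16

[S [A [B [C [C [D lit]] <> [D lit]]] ^ [A [B [C [D lit]]]]] * [S [A [B [C [D lit]]]]]]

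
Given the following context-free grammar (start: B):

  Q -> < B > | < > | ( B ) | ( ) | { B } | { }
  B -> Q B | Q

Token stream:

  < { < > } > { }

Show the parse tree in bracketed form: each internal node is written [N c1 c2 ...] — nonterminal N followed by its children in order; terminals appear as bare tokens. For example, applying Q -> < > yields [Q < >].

[B [Q < [B [Q { [B [Q < >]] }]] >] [B [Q { }]]]

B
Q B
< B > B
< Q > B
< { B } > B
< { Q } > B
< { < > } > B
< { < > } > Q
< { < > } > { }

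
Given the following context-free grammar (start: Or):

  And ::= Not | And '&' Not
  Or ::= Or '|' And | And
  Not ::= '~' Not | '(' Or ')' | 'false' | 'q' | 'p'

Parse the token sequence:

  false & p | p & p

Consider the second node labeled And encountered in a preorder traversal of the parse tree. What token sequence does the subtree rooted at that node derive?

false

[Or [Or [And [And [Not false]] & [Not p]]] | [And [And [Not p]] & [Not p]]]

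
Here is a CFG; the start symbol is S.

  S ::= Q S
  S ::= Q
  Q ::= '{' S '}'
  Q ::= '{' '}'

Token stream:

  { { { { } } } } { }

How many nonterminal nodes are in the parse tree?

10

[S [Q { [S [Q { [S [Q { [S [Q { }]] }]] }]] }] [S [Q { }]]]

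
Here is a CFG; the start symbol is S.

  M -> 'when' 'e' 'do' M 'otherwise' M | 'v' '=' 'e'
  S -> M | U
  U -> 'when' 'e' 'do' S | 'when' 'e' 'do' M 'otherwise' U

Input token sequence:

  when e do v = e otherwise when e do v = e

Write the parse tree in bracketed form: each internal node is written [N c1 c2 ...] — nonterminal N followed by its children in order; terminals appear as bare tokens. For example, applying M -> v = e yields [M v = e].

S
U
when e do M otherwise U
when e do v = e otherwise U
when e do v = e otherwise when e do S
when e do v = e otherwise when e do M
when e do v = e otherwise when e do v = e

[S [U when e do [M v = e] otherwise [U when e do [S [M v = e]]]]]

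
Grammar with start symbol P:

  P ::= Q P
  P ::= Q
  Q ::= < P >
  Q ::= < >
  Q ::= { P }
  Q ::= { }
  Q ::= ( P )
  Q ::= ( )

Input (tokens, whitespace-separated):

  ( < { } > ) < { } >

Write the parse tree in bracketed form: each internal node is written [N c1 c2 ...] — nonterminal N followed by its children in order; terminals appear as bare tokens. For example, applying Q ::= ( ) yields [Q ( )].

[P [Q ( [P [Q < [P [Q { }]] >]] )] [P [Q < [P [Q { }]] >]]]

P
Q P
( P ) P
( Q ) P
( < P > ) P
( < Q > ) P
( < { } > ) P
( < { } > ) Q
( < { } > ) < P >
( < { } > ) < Q >
( < { } > ) < { } >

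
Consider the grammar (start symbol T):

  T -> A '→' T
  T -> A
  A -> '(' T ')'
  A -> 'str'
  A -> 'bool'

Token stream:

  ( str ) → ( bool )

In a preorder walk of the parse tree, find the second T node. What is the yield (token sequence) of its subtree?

str

[T [A ( [T [A str]] )] → [T [A ( [T [A bool]] )]]]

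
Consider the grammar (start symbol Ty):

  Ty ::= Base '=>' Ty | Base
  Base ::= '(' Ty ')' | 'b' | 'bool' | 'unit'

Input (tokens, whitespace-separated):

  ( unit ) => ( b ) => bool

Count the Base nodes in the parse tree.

5

[Ty [Base ( [Ty [Base unit]] )] => [Ty [Base ( [Ty [Base b]] )] => [Ty [Base bool]]]]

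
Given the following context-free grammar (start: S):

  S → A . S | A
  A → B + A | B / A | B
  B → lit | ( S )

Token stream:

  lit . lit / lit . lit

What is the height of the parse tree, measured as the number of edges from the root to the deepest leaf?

[S [A [B lit]] . [S [A [B lit] / [A [B lit]]] . [S [A [B lit]]]]]

5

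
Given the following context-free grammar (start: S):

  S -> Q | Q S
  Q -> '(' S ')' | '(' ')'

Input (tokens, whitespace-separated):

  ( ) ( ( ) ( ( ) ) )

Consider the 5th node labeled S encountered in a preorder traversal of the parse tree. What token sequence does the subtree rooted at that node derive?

( )

[S [Q ( )] [S [Q ( [S [Q ( )] [S [Q ( [S [Q ( )]] )]]] )]]]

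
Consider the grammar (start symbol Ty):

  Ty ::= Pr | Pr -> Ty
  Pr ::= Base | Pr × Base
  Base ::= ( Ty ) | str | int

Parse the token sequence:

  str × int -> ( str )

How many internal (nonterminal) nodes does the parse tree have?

11

[Ty [Pr [Pr [Base str]] × [Base int]] -> [Ty [Pr [Base ( [Ty [Pr [Base str]]] )]]]]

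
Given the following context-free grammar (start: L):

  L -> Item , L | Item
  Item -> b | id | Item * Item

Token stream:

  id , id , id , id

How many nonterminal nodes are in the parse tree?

8

[L [Item id] , [L [Item id] , [L [Item id] , [L [Item id]]]]]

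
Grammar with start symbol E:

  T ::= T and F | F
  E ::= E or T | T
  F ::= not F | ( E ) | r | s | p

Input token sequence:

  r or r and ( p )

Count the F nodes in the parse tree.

[E [E [T [F r]]] or [T [T [F r]] and [F ( [E [T [F p]]] )]]]

4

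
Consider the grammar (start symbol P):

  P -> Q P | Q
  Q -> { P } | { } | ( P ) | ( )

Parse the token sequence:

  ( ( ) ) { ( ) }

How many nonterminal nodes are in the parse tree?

8

[P [Q ( [P [Q ( )]] )] [P [Q { [P [Q ( )]] }]]]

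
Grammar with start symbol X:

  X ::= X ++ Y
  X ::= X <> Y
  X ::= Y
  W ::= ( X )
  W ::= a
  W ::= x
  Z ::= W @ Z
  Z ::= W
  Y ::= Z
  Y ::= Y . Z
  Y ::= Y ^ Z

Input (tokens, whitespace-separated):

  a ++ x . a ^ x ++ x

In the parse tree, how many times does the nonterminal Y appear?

5

[X [X [X [Y [Z [W a]]]] ++ [Y [Y [Y [Z [W x]]] . [Z [W a]]] ^ [Z [W x]]]] ++ [Y [Z [W x]]]]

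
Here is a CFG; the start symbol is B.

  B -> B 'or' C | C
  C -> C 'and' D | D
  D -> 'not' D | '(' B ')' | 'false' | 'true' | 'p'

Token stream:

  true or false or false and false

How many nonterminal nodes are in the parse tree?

11

[B [B [B [C [D true]]] or [C [D false]]] or [C [C [D false]] and [D false]]]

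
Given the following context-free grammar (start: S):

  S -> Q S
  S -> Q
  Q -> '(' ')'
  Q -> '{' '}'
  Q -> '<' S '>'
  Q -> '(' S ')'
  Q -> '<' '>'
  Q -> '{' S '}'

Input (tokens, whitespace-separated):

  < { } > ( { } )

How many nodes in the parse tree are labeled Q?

[S [Q < [S [Q { }]] >] [S [Q ( [S [Q { }]] )]]]

4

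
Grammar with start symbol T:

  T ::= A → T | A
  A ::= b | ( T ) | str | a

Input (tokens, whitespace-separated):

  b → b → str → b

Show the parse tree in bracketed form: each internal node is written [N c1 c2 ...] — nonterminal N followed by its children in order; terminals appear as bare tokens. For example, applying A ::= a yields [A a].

T
A → T
b → T
b → A → T
b → b → T
b → b → A → T
b → b → str → T
b → b → str → A
b → b → str → b

[T [A b] → [T [A b] → [T [A str] → [T [A b]]]]]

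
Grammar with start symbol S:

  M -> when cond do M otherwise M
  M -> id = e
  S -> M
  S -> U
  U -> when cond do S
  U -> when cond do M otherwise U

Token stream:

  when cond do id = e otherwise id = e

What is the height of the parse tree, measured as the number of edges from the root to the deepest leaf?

[S [M when cond do [M id = e] otherwise [M id = e]]]

3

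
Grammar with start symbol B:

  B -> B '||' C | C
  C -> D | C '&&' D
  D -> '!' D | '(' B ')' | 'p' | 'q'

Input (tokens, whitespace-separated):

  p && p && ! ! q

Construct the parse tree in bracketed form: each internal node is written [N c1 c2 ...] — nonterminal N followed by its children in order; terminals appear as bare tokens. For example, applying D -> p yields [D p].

B
C
C && D
C && D && D
D && D && D
p && D && D
p && p && D
p && p && ! D
p && p && ! ! D
p && p && ! ! q

[B [C [C [C [D p]] && [D p]] && [D ! [D ! [D q]]]]]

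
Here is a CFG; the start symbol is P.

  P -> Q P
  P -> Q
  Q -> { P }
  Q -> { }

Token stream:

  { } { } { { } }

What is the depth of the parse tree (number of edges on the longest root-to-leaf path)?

6

[P [Q { }] [P [Q { }] [P [Q { [P [Q { }]] }]]]]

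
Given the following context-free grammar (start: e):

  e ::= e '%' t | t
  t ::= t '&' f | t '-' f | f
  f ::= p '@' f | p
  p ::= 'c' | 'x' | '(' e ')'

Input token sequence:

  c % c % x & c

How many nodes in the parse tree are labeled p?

4

[e [e [e [t [f [p c]]]] % [t [f [p c]]]] % [t [t [f [p x]]] & [f [p c]]]]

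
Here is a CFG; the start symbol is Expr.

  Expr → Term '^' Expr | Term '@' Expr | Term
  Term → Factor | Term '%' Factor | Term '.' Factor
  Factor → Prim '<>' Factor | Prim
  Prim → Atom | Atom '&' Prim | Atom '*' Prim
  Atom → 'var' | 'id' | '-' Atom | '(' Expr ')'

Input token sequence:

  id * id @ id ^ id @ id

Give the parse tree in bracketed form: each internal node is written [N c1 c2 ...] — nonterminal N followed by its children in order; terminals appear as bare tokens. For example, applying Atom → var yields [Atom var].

Expr
Term @ Expr
Factor @ Expr
Prim @ Expr
Atom * Prim @ Expr
id * Prim @ Expr
id * Atom @ Expr
id * id @ Expr
id * id @ Term ^ Expr
id * id @ Factor ^ Expr
id * id @ Prim ^ Expr
id * id @ Atom ^ Expr
id * id @ id ^ Expr
id * id @ id ^ Term @ Expr
id * id @ id ^ Factor @ Expr
id * id @ id ^ Prim @ Expr
id * id @ id ^ Atom @ Expr
id * id @ id ^ id @ Expr
id * id @ id ^ id @ Term
id * id @ id ^ id @ Factor
id * id @ id ^ id @ Prim
id * id @ id ^ id @ Atom
id * id @ id ^ id @ id

[Expr [Term [Factor [Prim [Atom id] * [Prim [Atom id]]]]] @ [Expr [Term [Factor [Prim [Atom id]]]] ^ [Expr [Term [Factor [Prim [Atom id]]]] @ [Expr [Term [Factor [Prim [Atom id]]]]]]]]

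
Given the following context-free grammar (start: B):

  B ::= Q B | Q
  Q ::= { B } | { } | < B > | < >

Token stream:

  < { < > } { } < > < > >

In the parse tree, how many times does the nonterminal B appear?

6

[B [Q < [B [Q { [B [Q < >]] }] [B [Q { }] [B [Q < >] [B [Q < >]]]]] >]]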